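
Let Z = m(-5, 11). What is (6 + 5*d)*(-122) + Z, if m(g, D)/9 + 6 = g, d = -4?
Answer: 1609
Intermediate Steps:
m(g, D) = -54 + 9*g
Z = -99 (Z = -54 + 9*(-5) = -54 - 45 = -99)
(6 + 5*d)*(-122) + Z = (6 + 5*(-4))*(-122) - 99 = (6 - 20)*(-122) - 99 = -14*(-122) - 99 = 1708 - 99 = 1609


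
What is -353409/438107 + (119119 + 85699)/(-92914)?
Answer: -61284421676/20353136899 ≈ -3.0111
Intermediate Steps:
-353409/438107 + (119119 + 85699)/(-92914) = -353409*1/438107 + 204818*(-1/92914) = -353409/438107 - 102409/46457 = -61284421676/20353136899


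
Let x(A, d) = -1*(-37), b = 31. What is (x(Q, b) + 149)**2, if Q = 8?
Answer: 34596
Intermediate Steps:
x(A, d) = 37
(x(Q, b) + 149)**2 = (37 + 149)**2 = 186**2 = 34596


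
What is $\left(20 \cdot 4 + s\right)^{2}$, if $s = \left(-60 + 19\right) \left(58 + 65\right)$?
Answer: $24631369$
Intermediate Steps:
$s = -5043$ ($s = \left(-41\right) 123 = -5043$)
$\left(20 \cdot 4 + s\right)^{2} = \left(20 \cdot 4 - 5043\right)^{2} = \left(80 - 5043\right)^{2} = \left(-4963\right)^{2} = 24631369$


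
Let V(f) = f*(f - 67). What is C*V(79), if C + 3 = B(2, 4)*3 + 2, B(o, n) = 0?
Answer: -948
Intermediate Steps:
V(f) = f*(-67 + f)
C = -1 (C = -3 + (0*3 + 2) = -3 + (0 + 2) = -3 + 2 = -1)
C*V(79) = -79*(-67 + 79) = -79*12 = -1*948 = -948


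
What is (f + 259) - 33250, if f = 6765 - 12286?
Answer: -38512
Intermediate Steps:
f = -5521
(f + 259) - 33250 = (-5521 + 259) - 33250 = -5262 - 33250 = -38512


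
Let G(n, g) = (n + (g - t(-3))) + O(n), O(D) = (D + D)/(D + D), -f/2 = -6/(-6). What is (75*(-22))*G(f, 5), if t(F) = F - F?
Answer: -6600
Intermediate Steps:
f = -2 (f = -(-12)/(-6) = -(-12)*(-1)/6 = -2*1 = -2)
t(F) = 0
O(D) = 1 (O(D) = (2*D)/((2*D)) = (2*D)*(1/(2*D)) = 1)
G(n, g) = 1 + g + n (G(n, g) = (n + (g - 1*0)) + 1 = (n + (g + 0)) + 1 = (n + g) + 1 = (g + n) + 1 = 1 + g + n)
(75*(-22))*G(f, 5) = (75*(-22))*(1 + 5 - 2) = -1650*4 = -6600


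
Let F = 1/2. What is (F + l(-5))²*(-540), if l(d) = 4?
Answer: -10935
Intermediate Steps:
F = ½ ≈ 0.50000
(F + l(-5))²*(-540) = (½ + 4)²*(-540) = (9/2)²*(-540) = (81/4)*(-540) = -10935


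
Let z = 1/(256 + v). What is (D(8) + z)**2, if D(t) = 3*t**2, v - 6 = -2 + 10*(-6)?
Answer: 1474636801/40000 ≈ 36866.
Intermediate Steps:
v = -56 (v = 6 + (-2 + 10*(-6)) = 6 + (-2 - 60) = 6 - 62 = -56)
z = 1/200 (z = 1/(256 - 56) = 1/200 ≈ 0.0050000)
(D(8) + z)**2 = (3*8**2 + 1/200)**2 = (3*64 + 1/200)**2 = (192 + 1/200)**2 = (38401/200)**2 = 1474636801/40000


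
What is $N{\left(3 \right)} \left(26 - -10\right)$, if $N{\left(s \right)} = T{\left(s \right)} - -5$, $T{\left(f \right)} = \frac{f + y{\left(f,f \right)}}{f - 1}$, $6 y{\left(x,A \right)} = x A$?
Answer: $261$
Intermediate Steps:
$y{\left(x,A \right)} = \frac{A x}{6}$ ($y{\left(x,A \right)} = \frac{x A}{6} = \frac{A x}{6}$)
$T{\left(f \right)} = \frac{f + \frac{f^{2}}{6}}{-1 + f}$ ($T{\left(f \right)} = \frac{f + \frac{f f}{6}}{f - 1} = \frac{f + \frac{f^{2}}{6}}{-1 + f}$)
$N{\left(s \right)} = 5 + \frac{s \left(6 + s\right)}{6 \left(-1 + s\right)}$ ($N{\left(s \right)} = \frac{s \left(6 + s\right)}{6 \left(-1 + s\right)} - -5 = \frac{s \left(6 + s\right)}{6 \left(-1 + s\right)} + 5 = 5 + \frac{s \left(6 + s\right)}{6 \left(-1 + s\right)}$)
$N{\left(3 \right)} \left(26 - -10\right) = \frac{-30 + 3^{2} + 36 \cdot 3}{6 \left(-1 + 3\right)} \left(26 - -10\right) = \frac{-30 + 9 + 108}{6 \cdot 2} \left(26 + 10\right) = \frac{1}{6} \cdot \frac{1}{2} \cdot 87 \cdot 36 = \frac{29}{4} \cdot 36 = 261$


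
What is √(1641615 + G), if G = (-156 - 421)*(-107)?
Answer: √1703354 ≈ 1305.1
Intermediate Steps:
G = 61739 (G = -577*(-107) = 61739)
√(1641615 + G) = √(1641615 + 61739) = √1703354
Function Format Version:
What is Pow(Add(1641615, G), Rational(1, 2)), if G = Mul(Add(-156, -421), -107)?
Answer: Pow(1703354, Rational(1, 2)) ≈ 1305.1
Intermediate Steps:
G = 61739 (G = Mul(-577, -107) = 61739)
Pow(Add(1641615, G), Rational(1, 2)) = Pow(Add(1641615, 61739), Rational(1, 2)) = Pow(1703354, Rational(1, 2))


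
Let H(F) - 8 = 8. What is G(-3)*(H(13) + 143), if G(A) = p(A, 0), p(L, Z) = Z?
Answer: 0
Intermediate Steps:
G(A) = 0
H(F) = 16 (H(F) = 8 + 8 = 16)
G(-3)*(H(13) + 143) = 0*(16 + 143) = 0*159 = 0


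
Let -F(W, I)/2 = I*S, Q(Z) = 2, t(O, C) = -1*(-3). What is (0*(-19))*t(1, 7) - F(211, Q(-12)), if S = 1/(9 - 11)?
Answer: -2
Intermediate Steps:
S = -½ (S = 1/(-2) = -½ ≈ -0.50000)
t(O, C) = 3
F(W, I) = I (F(W, I) = -2*I*(-1)/2 = -(-1)*I = I)
(0*(-19))*t(1, 7) - F(211, Q(-12)) = (0*(-19))*3 - 1*2 = 0*3 - 2 = 0 - 2 = -2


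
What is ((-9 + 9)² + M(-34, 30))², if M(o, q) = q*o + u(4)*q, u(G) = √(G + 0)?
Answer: 921600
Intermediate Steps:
u(G) = √G
M(o, q) = 2*q + o*q (M(o, q) = q*o + √4*q = o*q + 2*q = 2*q + o*q)
((-9 + 9)² + M(-34, 30))² = ((-9 + 9)² + 30*(2 - 34))² = (0² + 30*(-32))² = (0 - 960)² = (-960)² = 921600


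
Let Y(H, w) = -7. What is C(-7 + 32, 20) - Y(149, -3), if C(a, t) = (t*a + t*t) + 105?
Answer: 1012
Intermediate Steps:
C(a, t) = 105 + t**2 + a*t (C(a, t) = (a*t + t**2) + 105 = (t**2 + a*t) + 105 = 105 + t**2 + a*t)
C(-7 + 32, 20) - Y(149, -3) = (105 + 20**2 + (-7 + 32)*20) - 1*(-7) = (105 + 400 + 25*20) + 7 = (105 + 400 + 500) + 7 = 1005 + 7 = 1012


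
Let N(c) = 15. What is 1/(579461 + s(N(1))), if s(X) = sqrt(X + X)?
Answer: 579461/335775050491 - sqrt(30)/335775050491 ≈ 1.7257e-6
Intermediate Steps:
s(X) = sqrt(2)*sqrt(X) (s(X) = sqrt(2*X) = sqrt(2)*sqrt(X))
1/(579461 + s(N(1))) = 1/(579461 + sqrt(2)*sqrt(15)) = 1/(579461 + sqrt(30))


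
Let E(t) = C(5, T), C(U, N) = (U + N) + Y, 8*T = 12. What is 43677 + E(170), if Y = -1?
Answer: 87365/2 ≈ 43683.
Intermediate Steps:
T = 3/2 (T = (⅛)*12 = 3/2 ≈ 1.5000)
C(U, N) = -1 + N + U (C(U, N) = (U + N) - 1 = (N + U) - 1 = -1 + N + U)
E(t) = 11/2 (E(t) = -1 + 3/2 + 5 = 11/2)
43677 + E(170) = 43677 + 11/2 = 87365/2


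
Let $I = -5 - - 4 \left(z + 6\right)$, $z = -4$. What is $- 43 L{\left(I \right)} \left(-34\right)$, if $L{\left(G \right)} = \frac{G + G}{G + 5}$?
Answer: $\frac{2193}{2} \approx 1096.5$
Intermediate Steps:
$I = 3$ ($I = -5 - - 4 \left(-4 + 6\right) = -5 - \left(-4\right) 2 = -5 - -8 = -5 + 8 = 3$)
$L{\left(G \right)} = \frac{2 G}{5 + G}$
$- 43 L{\left(I \right)} \left(-34\right) = - 43 \cdot 2 \cdot 3 \frac{1}{5 + 3} \left(-34\right) = - 43 \cdot 2 \cdot 3 \cdot \frac{1}{8} \left(-34\right) = \left(-43\right) \frac{3}{4} \left(-34\right) = \left(- \frac{129}{4}\right) \left(-34\right) = \frac{2193}{2}$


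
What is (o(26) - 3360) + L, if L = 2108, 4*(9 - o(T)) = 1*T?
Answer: -2499/2 ≈ -1249.5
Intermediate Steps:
o(T) = 9 - T/4
(o(26) - 3360) + L = ((9 - ¼*26) - 3360) + 2108 = ((9 - 13/2) - 3360) + 2108 = (5/2 - 3360) + 2108 = -6715/2 + 2108 = -2499/2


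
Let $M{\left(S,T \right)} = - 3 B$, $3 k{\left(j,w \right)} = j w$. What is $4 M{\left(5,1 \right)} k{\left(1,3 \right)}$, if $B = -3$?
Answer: $36$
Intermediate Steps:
$k{\left(j,w \right)} = \frac{j w}{3}$
$M{\left(S,T \right)} = 9$ ($M{\left(S,T \right)} = \left(-3\right) \left(-3\right) = 9$)
$4 M{\left(5,1 \right)} k{\left(1,3 \right)} = 4 \cdot 9 \cdot \frac{1}{3} \cdot 1 \cdot 3 = 36 \cdot 1 = 36$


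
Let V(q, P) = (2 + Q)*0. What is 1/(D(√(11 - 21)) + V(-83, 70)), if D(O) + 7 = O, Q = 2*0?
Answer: -7/59 - I*√10/59 ≈ -0.11864 - 0.053598*I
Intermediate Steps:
Q = 0
D(O) = -7 + O
V(q, P) = 0 (V(q, P) = (2 + 0)*0 = 2*0 = 0)
1/(D(√(11 - 21)) + V(-83, 70)) = 1/((-7 + √(11 - 21)) + 0) = 1/((-7 + √(-10)) + 0) = 1/((-7 + I*√10) + 0) = 1/(-7 + I*√10)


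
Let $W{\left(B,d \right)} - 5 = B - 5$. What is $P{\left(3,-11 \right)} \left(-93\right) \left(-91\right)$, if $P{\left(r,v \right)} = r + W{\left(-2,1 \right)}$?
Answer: $8463$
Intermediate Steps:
$W{\left(B,d \right)} = B$ ($W{\left(B,d \right)} = 5 + \left(B - 5\right) = 5 + \left(-5 + B\right) = B$)
$P{\left(r,v \right)} = -2 + r$ ($P{\left(r,v \right)} = r - 2 = -2 + r$)
$P{\left(3,-11 \right)} \left(-93\right) \left(-91\right) = \left(-2 + 3\right) \left(-93\right) \left(-91\right) = 1 \left(-93\right) \left(-91\right) = \left(-93\right) \left(-91\right) = 8463$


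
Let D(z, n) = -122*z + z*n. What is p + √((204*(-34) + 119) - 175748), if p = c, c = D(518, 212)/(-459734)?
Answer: -23310/229867 + 3*I*√20285 ≈ -0.10141 + 427.28*I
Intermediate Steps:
D(z, n) = -122*z + n*z
c = -23310/229867 (c = (518*(-122 + 212))/(-459734) = (518*90)*(-1/459734) = 46620*(-1/459734) = -23310/229867 ≈ -0.10141)
p = -23310/229867 ≈ -0.10141
p + √((204*(-34) + 119) - 175748) = -23310/229867 + √((204*(-34) + 119) - 175748) = -23310/229867 + √((-6936 + 119) - 175748) = -23310/229867 + √(-6817 - 175748) = -23310/229867 + √(-182565) = -23310/229867 + 3*I*√20285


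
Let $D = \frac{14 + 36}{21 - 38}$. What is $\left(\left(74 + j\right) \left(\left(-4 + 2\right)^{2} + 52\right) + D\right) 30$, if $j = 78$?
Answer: $\frac{4339620}{17} \approx 2.5527 \cdot 10^{5}$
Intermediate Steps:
$D = - \frac{50}{17}$ ($D = \frac{50}{-17} = 50 \left(- \frac{1}{17}\right) = - \frac{50}{17} \approx -2.9412$)
$\left(\left(74 + j\right) \left(\left(-4 + 2\right)^{2} + 52\right) + D\right) 30 = \left(\left(74 + 78\right) \left(\left(-4 + 2\right)^{2} + 52\right) - \frac{50}{17}\right) 30 = \left(152 \left(\left(-2\right)^{2} + 52\right) - \frac{50}{17}\right) 30 = \left(152 \left(4 + 52\right) - \frac{50}{17}\right) 30 = \left(152 \cdot 56 - \frac{50}{17}\right) 30 = \left(8512 - \frac{50}{17}\right) 30 = \frac{144654}{17} \cdot 30 = \frac{4339620}{17}$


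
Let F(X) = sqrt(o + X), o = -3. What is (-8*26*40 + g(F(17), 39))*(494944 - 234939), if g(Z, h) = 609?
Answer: -2004898555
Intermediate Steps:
F(X) = sqrt(-3 + X)
(-8*26*40 + g(F(17), 39))*(494944 - 234939) = (-8*26*40 + 609)*(494944 - 234939) = (-208*40 + 609)*260005 = (-8320 + 609)*260005 = -7711*260005 = -2004898555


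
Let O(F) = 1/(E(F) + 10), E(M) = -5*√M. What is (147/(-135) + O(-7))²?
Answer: 2*(-4443*I + 4361*√7)/(2025*(-3*I + 4*√7)) ≈ 1.1055 - 0.10126*I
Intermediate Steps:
O(F) = 1/(10 - 5*√F) (O(F) = 1/(-5*√F + 10) = 1/(10 - 5*√F))
(147/(-135) + O(-7))² = (147/(-135) - 1/(-10 + 5*√(-7)))² = (147*(-1/135) - 1/(-10 + 5*(I*√7)))² = (-49/45 - 1/(-10 + 5*I*√7))²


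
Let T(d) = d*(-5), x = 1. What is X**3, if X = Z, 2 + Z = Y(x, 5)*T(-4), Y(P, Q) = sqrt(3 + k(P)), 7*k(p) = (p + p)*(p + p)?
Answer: -60056/7 + 1008400*sqrt(7)/49 ≈ 45869.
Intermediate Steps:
k(p) = 4*p**2/7 (k(p) = ((p + p)*(p + p))/7 = ((2*p)*(2*p))/7 = (4*p**2)/7 = 4*p**2/7)
Y(P, Q) = sqrt(3 + 4*P**2/7)
T(d) = -5*d
Z = -2 + 100*sqrt(7)/7 (Z = -2 + (sqrt(147 + 28*1**2)/7)*(-5*(-4)) = -2 + (sqrt(147 + 28*1)/7)*20 = -2 + (sqrt(147 + 28)/7)*20 = -2 + (sqrt(175)/7)*20 = -2 + ((5*sqrt(7))/7)*20 = -2 + (5*sqrt(7)/7)*20 = -2 + 100*sqrt(7)/7 ≈ 35.796)
X = -2 + 100*sqrt(7)/7 ≈ 35.796
X**3 = (-2 + 100*sqrt(7)/7)**3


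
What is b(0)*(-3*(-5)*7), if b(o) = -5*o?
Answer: 0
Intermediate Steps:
b(0)*(-3*(-5)*7) = (-5*0)*(-3*(-5)*7) = 0*(15*7) = 0*105 = 0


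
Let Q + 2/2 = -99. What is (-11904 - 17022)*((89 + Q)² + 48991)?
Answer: -1420613712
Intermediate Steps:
Q = -100 (Q = -1 - 99 = -100)
(-11904 - 17022)*((89 + Q)² + 48991) = (-11904 - 17022)*((89 - 100)² + 48991) = -28926*((-11)² + 48991) = -28926*(121 + 48991) = -28926*49112 = -1420613712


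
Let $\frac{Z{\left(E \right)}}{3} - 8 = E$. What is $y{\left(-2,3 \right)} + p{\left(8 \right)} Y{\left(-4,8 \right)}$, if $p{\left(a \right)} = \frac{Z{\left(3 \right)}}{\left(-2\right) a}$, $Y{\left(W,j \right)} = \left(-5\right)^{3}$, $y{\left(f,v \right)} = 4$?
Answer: $\frac{4189}{16} \approx 261.81$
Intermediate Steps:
$Z{\left(E \right)} = 24 + 3 E$
$Y{\left(W,j \right)} = -125$
$p{\left(a \right)} = - \frac{33}{2 a}$ ($p{\left(a \right)} = \frac{24 + 3 \cdot 3}{\left(-2\right) a} = \left(24 + 9\right) \left(- \frac{1}{2 a}\right) = 33 \left(- \frac{1}{2 a}\right) = - \frac{33}{2 a}$)
$y{\left(-2,3 \right)} + p{\left(8 \right)} Y{\left(-4,8 \right)} = 4 + - \frac{33}{2 \cdot 8} \left(-125\right) = 4 + \left(- \frac{33}{2}\right) \frac{1}{8} \left(-125\right) = 4 - - \frac{4125}{16} = 4 + \frac{4125}{16} = \frac{4189}{16}$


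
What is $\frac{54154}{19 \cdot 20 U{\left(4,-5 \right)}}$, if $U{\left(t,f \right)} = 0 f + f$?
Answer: $- \frac{27077}{950} \approx -28.502$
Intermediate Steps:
$U{\left(t,f \right)} = f$ ($U{\left(t,f \right)} = 0 + f = f$)
$\frac{54154}{19 \cdot 20 U{\left(4,-5 \right)}} = \frac{54154}{19 \cdot 20 \left(-5\right)} = \frac{54154}{380 \left(-5\right)} = \frac{54154}{-1900} = 54154 \left(- \frac{1}{1900}\right) = - \frac{27077}{950}$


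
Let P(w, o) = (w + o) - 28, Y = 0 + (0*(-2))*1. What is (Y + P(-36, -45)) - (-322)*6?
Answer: 1823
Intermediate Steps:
Y = 0 (Y = 0 + 0*1 = 0 + 0 = 0)
P(w, o) = -28 + o + w (P(w, o) = (o + w) - 28 = -28 + o + w)
(Y + P(-36, -45)) - (-322)*6 = (0 + (-28 - 45 - 36)) - (-322)*6 = (0 - 109) - 1*(-1932) = -109 + 1932 = 1823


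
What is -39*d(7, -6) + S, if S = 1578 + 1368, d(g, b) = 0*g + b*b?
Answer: 1542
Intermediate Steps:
d(g, b) = b² (d(g, b) = 0 + b² = b²)
S = 2946
-39*d(7, -6) + S = -39*(-6)² + 2946 = -39*36 + 2946 = -1404 + 2946 = 1542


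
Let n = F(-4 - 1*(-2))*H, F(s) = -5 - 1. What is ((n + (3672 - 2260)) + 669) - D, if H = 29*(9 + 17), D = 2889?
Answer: -5332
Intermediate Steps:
F(s) = -6
H = 754 (H = 29*26 = 754)
n = -4524 (n = -6*754 = -4524)
((n + (3672 - 2260)) + 669) - D = ((-4524 + (3672 - 2260)) + 669) - 1*2889 = ((-4524 + 1412) + 669) - 2889 = (-3112 + 669) - 2889 = -2443 - 2889 = -5332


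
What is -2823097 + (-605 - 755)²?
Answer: -973497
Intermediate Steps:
-2823097 + (-605 - 755)² = -2823097 + (-1360)² = -2823097 + 1849600 = -973497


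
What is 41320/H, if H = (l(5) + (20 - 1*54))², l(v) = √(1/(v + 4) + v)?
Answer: 371880/(102 - √46)² ≈ 41.017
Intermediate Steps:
l(v) = √(v + 1/(4 + v)) (l(v) = √(1/(4 + v) + v) = √(v + 1/(4 + v)))
H = (-34 + √46/3)² (H = (√((1 + 5*(4 + 5))/(4 + 5)) + (20 - 1*54))² = (√((1 + 5*9)/9) + (20 - 54))² = (√((1 + 45)/9) - 34)² = (√((⅑)*46) - 34)² = (√(46/9) - 34)² = (√46/3 - 34)² = (-34 + √46/3)² ≈ 1007.4)
41320/H = 41320/(((102 - √46)²/9)) = 41320*(9/(102 - √46)²) = 371880/(102 - √46)²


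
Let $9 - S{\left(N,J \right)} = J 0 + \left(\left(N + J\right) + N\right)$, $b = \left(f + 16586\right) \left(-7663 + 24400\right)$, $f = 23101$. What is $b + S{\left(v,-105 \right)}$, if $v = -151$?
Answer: $664241735$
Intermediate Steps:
$b = 664241319$ ($b = \left(23101 + 16586\right) \left(-7663 + 24400\right) = 39687 \cdot 16737 = 664241319$)
$S{\left(N,J \right)} = 9 - J - 2 N$ ($S{\left(N,J \right)} = 9 - \left(J 0 + \left(\left(N + J\right) + N\right)\right) = 9 - \left(0 + \left(\left(J + N\right) + N\right)\right) = 9 - \left(0 + \left(J + 2 N\right)\right) = 9 - \left(J + 2 N\right) = 9 - J - 2 N$)
$b + S{\left(v,-105 \right)} = 664241319 - -416 = 664241319 + \left(9 + 105 + 302\right) = 664241319 + 416 = 664241735$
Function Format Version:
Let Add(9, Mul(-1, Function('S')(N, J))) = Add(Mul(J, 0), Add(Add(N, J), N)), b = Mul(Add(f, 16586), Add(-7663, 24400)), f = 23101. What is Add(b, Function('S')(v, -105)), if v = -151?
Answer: 664241735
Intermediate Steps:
b = 664241319 (b = Mul(Add(23101, 16586), Add(-7663, 24400)) = Mul(39687, 16737) = 664241319)
Function('S')(N, J) = Add(9, Mul(-1, J), Mul(-2, N)) (Function('S')(N, J) = Add(9, Mul(-1, Add(Mul(J, 0), Add(Add(N, J), N)))) = Add(9, Mul(-1, Add(0, Add(Add(J, N), N)))) = Add(9, Mul(-1, Add(0, Add(J, Mul(2, N))))) = Add(9, Mul(-1, Add(J, Mul(2, N)))) = Add(9, Add(Mul(-1, J), Mul(-2, N))) = Add(9, Mul(-1, J), Mul(-2, N)))
Add(b, Function('S')(v, -105)) = Add(664241319, Add(9, Mul(-1, -105), Mul(-2, -151))) = Add(664241319, Add(9, 105, 302)) = Add(664241319, 416) = 664241735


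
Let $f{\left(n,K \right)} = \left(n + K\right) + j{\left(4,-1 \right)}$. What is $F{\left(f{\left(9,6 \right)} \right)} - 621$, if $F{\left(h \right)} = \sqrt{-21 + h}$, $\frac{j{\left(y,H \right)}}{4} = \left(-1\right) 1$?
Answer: $-621 + i \sqrt{10} \approx -621.0 + 3.1623 i$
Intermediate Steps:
$j{\left(y,H \right)} = -4$ ($j{\left(y,H \right)} = 4 \left(\left(-1\right) 1\right) = 4 \left(-1\right) = -4$)
$f{\left(n,K \right)} = -4 + K + n$ ($f{\left(n,K \right)} = \left(n + K\right) - 4 = \left(K + n\right) - 4 = -4 + K + n$)
$F{\left(f{\left(9,6 \right)} \right)} - 621 = \sqrt{-21 + \left(-4 + 6 + 9\right)} - 621 = \sqrt{-21 + 11} - 621 = \sqrt{-10} - 621 = i \sqrt{10} - 621 = -621 + i \sqrt{10}$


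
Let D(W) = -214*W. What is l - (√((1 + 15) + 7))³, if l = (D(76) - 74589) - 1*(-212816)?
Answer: 121963 - 23*√23 ≈ 1.2185e+5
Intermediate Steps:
l = 121963 (l = (-214*76 - 74589) - 1*(-212816) = (-16264 - 74589) + 212816 = -90853 + 212816 = 121963)
l - (√((1 + 15) + 7))³ = 121963 - (√((1 + 15) + 7))³ = 121963 - (√(16 + 7))³ = 121963 - (√23)³ = 121963 - 23*√23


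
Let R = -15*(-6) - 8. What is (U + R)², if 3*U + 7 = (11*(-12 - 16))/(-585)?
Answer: 19634455129/3080025 ≈ 6374.8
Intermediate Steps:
U = -3787/1755 (U = -7/3 + ((11*(-12 - 16))/(-585))/3 = -7/3 + ((11*(-28))*(-1/585))/3 = -7/3 + (-308*(-1/585))/3 = -7/3 + (⅓)*(308/585) = -7/3 + 308/1755 = -3787/1755 ≈ -2.1578)
R = 82 (R = 90 - 8 = 82)
(U + R)² = (-3787/1755 + 82)² = (140123/1755)² = 19634455129/3080025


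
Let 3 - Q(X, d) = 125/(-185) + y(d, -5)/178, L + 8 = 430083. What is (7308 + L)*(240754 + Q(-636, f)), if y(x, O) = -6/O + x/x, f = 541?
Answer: 3467637967154699/32930 ≈ 1.0530e+11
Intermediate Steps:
L = 430075 (L = -8 + 430083 = 430075)
y(x, O) = 1 - 6/O (y(x, O) = -6/O + 1 = 1 - 6/O)
Q(X, d) = 120633/32930 (Q(X, d) = 3 - (125/(-185) + ((-6 - 5)/(-5))/178) = 3 - (125*(-1/185) - 1/5*(-11)*(1/178)) = 3 - (-25/37 + (11/5)*(1/178)) = 3 - (-25/37 + 11/890) = 3 - 1*(-21843/32930) = 3 + 21843/32930 = 120633/32930)
(7308 + L)*(240754 + Q(-636, f)) = (7308 + 430075)*(240754 + 120633/32930) = 437383*(7928149853/32930) = 3467637967154699/32930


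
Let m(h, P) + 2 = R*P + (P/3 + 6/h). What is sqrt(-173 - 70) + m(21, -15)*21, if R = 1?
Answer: -456 + 9*I*sqrt(3) ≈ -456.0 + 15.588*I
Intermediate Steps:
m(h, P) = -2 + 6/h + 4*P/3 (m(h, P) = -2 + (1*P + (P/3 + 6/h)) = -2 + (P + (P*(1/3) + 6/h)) = -2 + (P + (P/3 + 6/h)) = -2 + (P + (6/h + P/3)) = -2 + (6/h + 4*P/3) = -2 + 6/h + 4*P/3)
sqrt(-173 - 70) + m(21, -15)*21 = sqrt(-173 - 70) + (-2 + 6/21 + (4/3)*(-15))*21 = sqrt(-243) + (-2 + 6*(1/21) - 20)*21 = 9*I*sqrt(3) + (-2 + 2/7 - 20)*21 = 9*I*sqrt(3) - 152/7*21 = 9*I*sqrt(3) - 456 = -456 + 9*I*sqrt(3)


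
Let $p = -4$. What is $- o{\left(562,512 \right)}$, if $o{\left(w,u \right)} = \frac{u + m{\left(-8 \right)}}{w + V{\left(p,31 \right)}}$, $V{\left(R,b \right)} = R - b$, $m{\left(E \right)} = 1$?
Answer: $- \frac{513}{527} \approx -0.97343$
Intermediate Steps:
$o{\left(w,u \right)} = \frac{1 + u}{-35 + w}$ ($o{\left(w,u \right)} = \frac{u + 1}{w - 35} = \frac{1 + u}{w - 35} = \frac{1 + u}{-35 + w}$)
$- o{\left(562,512 \right)} = - \frac{1 + 512}{-35 + 562} = - \frac{513}{527}$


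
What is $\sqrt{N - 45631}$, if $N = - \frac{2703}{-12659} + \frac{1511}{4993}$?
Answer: $\frac{i \sqrt{182295943940063283803}}{63206387} \approx 213.61 i$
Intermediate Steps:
$N = \frac{32623828}{63206387}$ ($N = \left(-2703\right) \left(- \frac{1}{12659}\right) + 1511 \cdot \frac{1}{4993} = \frac{2703}{12659} + \frac{1511}{4993} = \frac{32623828}{63206387} \approx 0.51615$)
$\sqrt{N - 45631} = \sqrt{\frac{32623828}{63206387} - 45631} = \sqrt{- \frac{2884138021369}{63206387}} = \frac{i \sqrt{182295943940063283803}}{63206387}$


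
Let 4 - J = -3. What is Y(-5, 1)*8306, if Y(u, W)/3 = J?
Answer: 174426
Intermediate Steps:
J = 7 (J = 4 - 1*(-3) = 4 + 3 = 7)
Y(u, W) = 21 (Y(u, W) = 3*7 = 21)
Y(-5, 1)*8306 = 21*8306 = 174426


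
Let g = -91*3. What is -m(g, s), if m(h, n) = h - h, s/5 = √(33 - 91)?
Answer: 0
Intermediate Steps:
g = -273
s = 5*I*√58 (s = 5*√(33 - 91) = 5*√(-58) = 5*(I*√58) = 5*I*√58 ≈ 38.079*I)
m(h, n) = 0
-m(g, s) = -1*0 = 0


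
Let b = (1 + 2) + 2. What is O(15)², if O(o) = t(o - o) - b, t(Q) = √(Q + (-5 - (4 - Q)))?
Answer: 16 - 30*I ≈ 16.0 - 30.0*I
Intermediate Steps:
b = 5 (b = 3 + 2 = 5)
t(Q) = √(-9 + 2*Q) (t(Q) = √(Q + (-5 + (-4 + Q))) = √(Q + (-9 + Q)) = √(-9 + 2*Q))
O(o) = -5 + 3*I (O(o) = √(-9 + 2*(o - o)) - 1*5 = √(-9 + 2*0) - 5 = √(-9 + 0) - 5 = √(-9) - 5 = 3*I - 5 = -5 + 3*I)
O(15)² = (-5 + 3*I)²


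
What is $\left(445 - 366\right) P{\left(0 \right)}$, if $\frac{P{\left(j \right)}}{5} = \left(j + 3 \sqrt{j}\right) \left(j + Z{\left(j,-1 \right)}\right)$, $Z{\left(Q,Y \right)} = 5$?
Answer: $0$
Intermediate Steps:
$P{\left(j \right)} = 5 \left(5 + j\right) \left(j + 3 \sqrt{j}\right)$ ($P{\left(j \right)} = 5 \left(j + 3 \sqrt{j}\right) \left(j + 5\right) = 5 \left(j + 3 \sqrt{j}\right) \left(5 + j\right) = 5 \left(5 + j\right) \left(j + 3 \sqrt{j}\right)$)
$\left(445 - 366\right) P{\left(0 \right)} = \left(445 - 366\right) \left(5 \cdot 0^{2} + 15 \cdot 0^{\frac{3}{2}} + 25 \cdot 0 + 75 \sqrt{0}\right) = \left(445 - 366\right) \left(5 \cdot 0 + 15 \cdot 0 + 0 + 75 \cdot 0\right) = 79 \left(0 + 0 + 0 + 0\right) = 79 \cdot 0 = 0$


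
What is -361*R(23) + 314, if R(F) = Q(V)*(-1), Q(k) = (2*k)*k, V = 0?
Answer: 314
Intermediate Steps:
Q(k) = 2*k²
R(F) = 0 (R(F) = (2*0²)*(-1) = (2*0)*(-1) = 0*(-1) = 0)
-361*R(23) + 314 = -361*0 + 314 = 0 + 314 = 314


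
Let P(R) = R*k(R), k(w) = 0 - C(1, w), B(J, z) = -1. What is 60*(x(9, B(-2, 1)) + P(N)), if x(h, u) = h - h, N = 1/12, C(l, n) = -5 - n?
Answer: 305/12 ≈ 25.417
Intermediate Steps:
N = 1/12 ≈ 0.083333
x(h, u) = 0
k(w) = 5 + w (k(w) = 0 - (-5 - w) = 0 + (5 + w) = 5 + w)
P(R) = R*(5 + R)
60*(x(9, B(-2, 1)) + P(N)) = 60*(0 + (5 + 1/12)/12) = 60*(0 + (1/12)*(61/12)) = 60*(0 + 61/144) = 60*(61/144) = 305/12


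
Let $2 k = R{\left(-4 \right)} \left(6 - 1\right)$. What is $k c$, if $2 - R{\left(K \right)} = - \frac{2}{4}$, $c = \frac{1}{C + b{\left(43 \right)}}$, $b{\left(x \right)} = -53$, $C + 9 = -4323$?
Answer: $- \frac{5}{3508} \approx -0.0014253$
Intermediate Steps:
$C = -4332$ ($C = -9 - 4323 = -4332$)
$c = - \frac{1}{4385}$ ($c = \frac{1}{-4332 - 53} = \frac{1}{-4385} = - \frac{1}{4385} \approx -0.00022805$)
$R{\left(K \right)} = \frac{5}{2}$ ($R{\left(K \right)} = 2 - - \frac{2}{4} = 2 - \left(-2\right) \frac{1}{4} = 2 - - \frac{1}{2} = 2 + \frac{1}{2} = \frac{5}{2}$)
$k = \frac{25}{4}$ ($k = \frac{\frac{5}{2} \left(6 - 1\right)}{2} = \frac{\frac{5}{2} \cdot 5}{2} = \frac{1}{2} \cdot \frac{25}{2} = \frac{25}{4} \approx 6.25$)
$k c = \frac{25}{4} \left(- \frac{1}{4385}\right) = - \frac{5}{3508}$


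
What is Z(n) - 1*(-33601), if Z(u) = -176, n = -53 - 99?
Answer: 33425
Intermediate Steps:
n = -152
Z(n) - 1*(-33601) = -176 - 1*(-33601) = -176 + 33601 = 33425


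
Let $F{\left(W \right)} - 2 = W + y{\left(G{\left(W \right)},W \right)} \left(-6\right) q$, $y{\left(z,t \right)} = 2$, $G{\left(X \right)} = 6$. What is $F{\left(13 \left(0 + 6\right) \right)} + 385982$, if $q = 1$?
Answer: $386050$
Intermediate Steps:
$F{\left(W \right)} = -10 + W$ ($F{\left(W \right)} = 2 + \left(W + 2 \left(-6\right) 1\right) = 2 + \left(W - 12\right) = 2 + \left(-12 + W\right) = -10 + W$)
$F{\left(13 \left(0 + 6\right) \right)} + 385982 = \left(-10 + 13 \left(0 + 6\right)\right) + 385982 = \left(-10 + 13 \cdot 6\right) + 385982 = \left(-10 + 78\right) + 385982 = 68 + 385982 = 386050$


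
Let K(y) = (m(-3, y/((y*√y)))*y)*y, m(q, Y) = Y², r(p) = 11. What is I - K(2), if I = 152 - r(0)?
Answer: 139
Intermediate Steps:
K(y) = y (K(y) = ((y/((y*√y)))²*y)*y = ((y/(y^(3/2)))²*y)*y = ((y/y^(3/2))²*y)*y = ((y^(-½))²*y)*y = (y/y)*y = 1*y = y)
I = 141 (I = 152 - 1*11 = 152 - 11 = 141)
I - K(2) = 141 - 1*2 = 141 - 2 = 139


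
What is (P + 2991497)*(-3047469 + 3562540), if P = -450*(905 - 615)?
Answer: 1473616585787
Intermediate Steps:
P = -130500 (P = -450*290 = -130500)
(P + 2991497)*(-3047469 + 3562540) = (-130500 + 2991497)*(-3047469 + 3562540) = 2860997*515071 = 1473616585787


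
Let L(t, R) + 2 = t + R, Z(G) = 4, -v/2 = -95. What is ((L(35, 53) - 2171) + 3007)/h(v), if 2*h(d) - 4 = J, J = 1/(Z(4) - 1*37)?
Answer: 60852/131 ≈ 464.52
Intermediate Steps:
v = 190 (v = -2*(-95) = 190)
L(t, R) = -2 + R + t (L(t, R) = -2 + (t + R) = -2 + (R + t) = -2 + R + t)
J = -1/33 (J = 1/(4 - 1*37) = 1/(4 - 37) = 1/(-33) = -1/33 ≈ -0.030303)
h(d) = 131/66 (h(d) = 2 + (½)*(-1/33) = 2 - 1/66 = 131/66)
((L(35, 53) - 2171) + 3007)/h(v) = (((-2 + 53 + 35) - 2171) + 3007)/(131/66) = ((86 - 2171) + 3007)*(66/131) = (-2085 + 3007)*(66/131) = 922*(66/131) = 60852/131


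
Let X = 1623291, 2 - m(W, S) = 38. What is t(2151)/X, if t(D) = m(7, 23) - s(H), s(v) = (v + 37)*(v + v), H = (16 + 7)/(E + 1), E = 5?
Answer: -6283/29219238 ≈ -0.00021503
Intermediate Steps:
m(W, S) = -36 (m(W, S) = 2 - 1*38 = 2 - 38 = -36)
H = 23/6 (H = (16 + 7)/(5 + 1) = 23/6 ≈ 3.8333)
s(v) = 2*v*(37 + v) (s(v) = (37 + v)*(2*v) = 2*v*(37 + v))
t(D) = -6283/18 (t(D) = -36 - 2*23*(37 + 23/6)/6 = -36 - 2*23*245/(6*6) = -36 - 1*5635/18 = -36 - 5635/18 = -6283/18)
t(2151)/X = -6283/18/1623291 = -6283/18*1/1623291 = -6283/29219238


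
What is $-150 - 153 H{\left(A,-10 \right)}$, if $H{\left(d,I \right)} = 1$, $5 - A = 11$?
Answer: $-303$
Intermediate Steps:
$A = -6$ ($A = 5 - 11 = -6$)
$-150 - 153 H{\left(A,-10 \right)} = -150 - 153 = -303$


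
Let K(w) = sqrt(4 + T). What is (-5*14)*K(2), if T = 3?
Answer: -70*sqrt(7) ≈ -185.20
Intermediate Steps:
K(w) = sqrt(7) (K(w) = sqrt(4 + 3) = sqrt(7))
(-5*14)*K(2) = (-5*14)*sqrt(7) = -70*sqrt(7)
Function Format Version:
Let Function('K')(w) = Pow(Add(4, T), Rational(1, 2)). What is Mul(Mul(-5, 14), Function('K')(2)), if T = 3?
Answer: Mul(-70, Pow(7, Rational(1, 2))) ≈ -185.20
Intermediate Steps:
Function('K')(w) = Pow(7, Rational(1, 2)) (Function('K')(w) = Pow(Add(4, 3), Rational(1, 2)) = Pow(7, Rational(1, 2)))
Mul(Mul(-5, 14), Function('K')(2)) = Mul(Mul(-5, 14), Pow(7, Rational(1, 2))) = Mul(-70, Pow(7, Rational(1, 2)))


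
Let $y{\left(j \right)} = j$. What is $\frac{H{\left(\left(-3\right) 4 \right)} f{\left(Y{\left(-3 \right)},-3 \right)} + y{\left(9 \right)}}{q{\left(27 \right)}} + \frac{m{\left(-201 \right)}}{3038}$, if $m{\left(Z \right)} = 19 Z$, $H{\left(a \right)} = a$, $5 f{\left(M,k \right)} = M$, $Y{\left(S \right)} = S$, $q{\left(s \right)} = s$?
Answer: $- \frac{9981}{15190} \approx -0.65708$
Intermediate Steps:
$f{\left(M,k \right)} = \frac{M}{5}$
$\frac{H{\left(\left(-3\right) 4 \right)} f{\left(Y{\left(-3 \right)},-3 \right)} + y{\left(9 \right)}}{q{\left(27 \right)}} + \frac{m{\left(-201 \right)}}{3038} = \frac{\left(-3\right) 4 \cdot \frac{1}{5} \left(-3\right) + 9}{27} + \frac{19 \left(-201\right)}{3038} = \left(\left(-12\right) \left(- \frac{3}{5}\right) + 9\right) \frac{1}{27} - \frac{3819}{3038} = \left(\frac{36}{5} + 9\right) \frac{1}{27} - \frac{3819}{3038} = \frac{81}{5} \cdot \frac{1}{27} - \frac{3819}{3038} = \frac{3}{5} - \frac{3819}{3038} = - \frac{9981}{15190}$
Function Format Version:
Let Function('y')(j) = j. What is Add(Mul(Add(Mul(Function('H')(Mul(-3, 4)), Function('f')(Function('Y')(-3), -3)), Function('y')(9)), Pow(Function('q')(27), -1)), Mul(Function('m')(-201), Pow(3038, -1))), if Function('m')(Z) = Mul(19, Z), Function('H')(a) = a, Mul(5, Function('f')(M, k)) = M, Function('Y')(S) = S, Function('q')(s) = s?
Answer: Rational(-9981, 15190) ≈ -0.65708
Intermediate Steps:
Function('f')(M, k) = Mul(Rational(1, 5), M)
Add(Mul(Add(Mul(Function('H')(Mul(-3, 4)), Function('f')(Function('Y')(-3), -3)), Function('y')(9)), Pow(Function('q')(27), -1)), Mul(Function('m')(-201), Pow(3038, -1))) = Add(Mul(Add(Mul(Mul(-3, 4), Mul(Rational(1, 5), -3)), 9), Pow(27, -1)), Mul(Mul(19, -201), Pow(3038, -1))) = Add(Mul(Add(Mul(-12, Rational(-3, 5)), 9), Rational(1, 27)), Mul(-3819, Rational(1, 3038))) = Add(Mul(Add(Rational(36, 5), 9), Rational(1, 27)), Rational(-3819, 3038)) = Add(Mul(Rational(81, 5), Rational(1, 27)), Rational(-3819, 3038)) = Add(Rational(3, 5), Rational(-3819, 3038)) = Rational(-9981, 15190)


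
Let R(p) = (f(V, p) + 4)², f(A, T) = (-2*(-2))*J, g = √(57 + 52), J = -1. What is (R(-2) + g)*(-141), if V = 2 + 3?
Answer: -141*√109 ≈ -1472.1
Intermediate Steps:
V = 5
g = √109 ≈ 10.440
f(A, T) = -4 (f(A, T) = -2*(-2)*(-1) = 4*(-1) = -4)
R(p) = 0 (R(p) = (-4 + 4)² = 0² = 0)
(R(-2) + g)*(-141) = (0 + √109)*(-141) = √109*(-141) = -141*√109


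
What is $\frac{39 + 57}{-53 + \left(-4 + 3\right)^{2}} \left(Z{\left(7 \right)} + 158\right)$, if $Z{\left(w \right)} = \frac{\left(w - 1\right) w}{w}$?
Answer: $- \frac{3936}{13} \approx -302.77$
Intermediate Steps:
$Z{\left(w \right)} = -1 + w$ ($Z{\left(w \right)} = \frac{\left(-1 + w\right) w}{w} = \frac{w \left(-1 + w\right)}{w} = -1 + w$)
$\frac{39 + 57}{-53 + \left(-4 + 3\right)^{2}} \left(Z{\left(7 \right)} + 158\right) = \frac{39 + 57}{-53 + \left(-4 + 3\right)^{2}} \left(\left(-1 + 7\right) + 158\right) = \frac{96}{-53 + \left(-1\right)^{2}} \left(6 + 158\right) = \frac{96}{-53 + 1} \cdot 164 = \frac{96}{-52} \cdot 164 = 96 \left(- \frac{1}{52}\right) 164 = \left(- \frac{24}{13}\right) 164 = - \frac{3936}{13}$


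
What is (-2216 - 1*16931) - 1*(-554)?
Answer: -18593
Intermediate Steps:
(-2216 - 1*16931) - 1*(-554) = (-2216 - 16931) + 554 = -19147 + 554 = -18593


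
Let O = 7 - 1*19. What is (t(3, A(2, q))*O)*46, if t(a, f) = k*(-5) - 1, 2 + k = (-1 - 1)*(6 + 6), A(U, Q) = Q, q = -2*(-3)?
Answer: -71208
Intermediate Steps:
q = 6
k = -26 (k = -2 + (-1 - 1)*(6 + 6) = -2 - 2*12 = -2 - 24 = -26)
t(a, f) = 129 (t(a, f) = -26*(-5) - 1 = 130 - 1 = 129)
O = -12 (O = 7 - 19 = -12)
(t(3, A(2, q))*O)*46 = (129*(-12))*46 = -1548*46 = -71208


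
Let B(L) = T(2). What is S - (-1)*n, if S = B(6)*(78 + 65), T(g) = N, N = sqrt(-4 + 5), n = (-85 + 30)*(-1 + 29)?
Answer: -1397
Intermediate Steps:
n = -1540 (n = -55*28 = -1540)
N = 1 (N = sqrt(1) = 1)
T(g) = 1
B(L) = 1
S = 143 (S = 1*(78 + 65) = 1*143 = 143)
S - (-1)*n = 143 - (-1)*(-1540) = 143 - 1*1540 = 143 - 1540 = -1397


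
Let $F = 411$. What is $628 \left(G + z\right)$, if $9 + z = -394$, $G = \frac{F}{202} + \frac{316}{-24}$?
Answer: $- \frac{78802696}{303} \approx -2.6008 \cdot 10^{5}$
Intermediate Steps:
$G = - \frac{3373}{303}$ ($G = \frac{411}{202} + \frac{316}{-24} = 411 \cdot \frac{1}{202} + 316 \left(- \frac{1}{24}\right) = \frac{411}{202} - \frac{79}{6} = - \frac{3373}{303} \approx -11.132$)
$z = -403$ ($z = -9 - 394 = -403$)
$628 \left(G + z\right) = 628 \left(- \frac{3373}{303} - 403\right) = 628 \left(- \frac{125482}{303}\right) = - \frac{78802696}{303}$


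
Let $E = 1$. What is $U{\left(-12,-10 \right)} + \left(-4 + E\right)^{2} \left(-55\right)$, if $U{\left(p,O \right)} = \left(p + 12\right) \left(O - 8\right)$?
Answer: $-495$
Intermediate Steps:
$U{\left(p,O \right)} = \left(-8 + O\right) \left(12 + p\right)$ ($U{\left(p,O \right)} = \left(12 + p\right) \left(-8 + O\right) = \left(-8 + O\right) \left(12 + p\right)$)
$U{\left(-12,-10 \right)} + \left(-4 + E\right)^{2} \left(-55\right) = \left(-96 - -96 + 12 \left(-10\right) - -120\right) + \left(-4 + 1\right)^{2} \left(-55\right) = \left(-96 + 96 - 120 + 120\right) + \left(-3\right)^{2} \left(-55\right) = 0 + 9 \left(-55\right) = 0 - 495 = -495$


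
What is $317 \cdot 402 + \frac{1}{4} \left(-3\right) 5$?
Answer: $\frac{509721}{4} \approx 1.2743 \cdot 10^{5}$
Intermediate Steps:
$317 \cdot 402 + \frac{1}{4} \left(-3\right) 5 = 127434 + \frac{1}{4} \left(-3\right) 5 = 127434 - \frac{15}{4} = \frac{509721}{4}$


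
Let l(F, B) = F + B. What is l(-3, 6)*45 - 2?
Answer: 133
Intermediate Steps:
l(F, B) = B + F
l(-3, 6)*45 - 2 = (6 - 3)*45 - 2 = 3*45 - 2 = 135 - 2 = 133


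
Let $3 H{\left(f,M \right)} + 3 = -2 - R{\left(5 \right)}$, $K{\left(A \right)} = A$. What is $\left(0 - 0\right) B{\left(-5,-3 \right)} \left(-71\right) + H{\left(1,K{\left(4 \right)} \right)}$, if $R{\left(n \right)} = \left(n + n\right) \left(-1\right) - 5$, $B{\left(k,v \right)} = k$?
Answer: $\frac{10}{3} \approx 3.3333$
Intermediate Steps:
$R{\left(n \right)} = -5 - 2 n$ ($R{\left(n \right)} = 2 n \left(-1\right) - 5 = - 2 n - 5 = -5 - 2 n$)
$H{\left(f,M \right)} = \frac{10}{3}$ ($H{\left(f,M \right)} = -1 + \frac{-2 - \left(-5 - 10\right)}{3} = -1 + \frac{-2 - -15}{3} = -1 + \frac{-2 + 15}{3} = -1 + \frac{1}{3} \cdot 13 = -1 + \frac{13}{3} = \frac{10}{3}$)
$\left(0 - 0\right) B{\left(-5,-3 \right)} \left(-71\right) + H{\left(1,K{\left(4 \right)} \right)} = \left(0 - 0\right) \left(-5\right) \left(-71\right) + \frac{10}{3} = \left(0 + 0\right) \left(-5\right) \left(-71\right) + \frac{10}{3} = 0 \left(-5\right) \left(-71\right) + \frac{10}{3} = 0 \left(-71\right) + \frac{10}{3} = 0 + \frac{10}{3} = \frac{10}{3}$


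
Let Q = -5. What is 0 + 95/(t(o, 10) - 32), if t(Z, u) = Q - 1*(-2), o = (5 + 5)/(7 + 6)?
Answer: -19/7 ≈ -2.7143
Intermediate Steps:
o = 10/13 ≈ 0.76923
t(Z, u) = -3 (t(Z, u) = -5 - 1*(-2) = -5 + 2 = -3)
0 + 95/(t(o, 10) - 32) = 0 + 95/(-3 - 32) = 0 + 95/(-35) = 0 + 95*(-1/35) = 0 - 19/7 = -19/7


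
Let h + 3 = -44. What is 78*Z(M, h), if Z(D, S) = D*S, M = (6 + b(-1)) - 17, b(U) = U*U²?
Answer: 43992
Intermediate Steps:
h = -47 (h = -3 - 44 = -47)
b(U) = U³
M = -12 (M = (6 + (-1)³) - 17 = (6 - 1) - 17 = 5 - 17 = -12)
78*Z(M, h) = 78*(-12*(-47)) = 78*564 = 43992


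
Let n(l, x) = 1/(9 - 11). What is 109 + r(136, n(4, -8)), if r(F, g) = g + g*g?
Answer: 435/4 ≈ 108.75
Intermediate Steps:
n(l, x) = -1/2 (n(l, x) = 1/(-2) = -1/2)
r(F, g) = g + g**2
109 + r(136, n(4, -8)) = 109 - (1 - 1/2)/2 = 109 - 1/2*1/2 = 109 - 1/4 = 435/4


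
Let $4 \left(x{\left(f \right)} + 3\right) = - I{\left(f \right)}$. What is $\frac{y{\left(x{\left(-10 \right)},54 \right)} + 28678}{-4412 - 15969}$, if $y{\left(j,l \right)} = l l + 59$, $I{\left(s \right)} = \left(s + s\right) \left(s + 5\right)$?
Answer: $- \frac{31653}{20381} \approx -1.5531$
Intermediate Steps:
$I{\left(s \right)} = 2 s \left(5 + s\right)$
$x{\left(f \right)} = -3 - \frac{f \left(5 + f\right)}{2}$ ($x{\left(f \right)} = -3 + \frac{\left(-1\right) 2 f \left(5 + f\right)}{4} = -3 + \frac{\left(-2\right) f \left(5 + f\right)}{4} = -3 - \frac{f \left(5 + f\right)}{2}$)
$y{\left(j,l \right)} = 59 + l^{2}$ ($y{\left(j,l \right)} = l^{2} + 59 = 59 + l^{2}$)
$\frac{y{\left(x{\left(-10 \right)},54 \right)} + 28678}{-4412 - 15969} = \frac{\left(59 + 54^{2}\right) + 28678}{-4412 - 15969} = \frac{\left(59 + 2916\right) + 28678}{-20381} = \left(2975 + 28678\right) \left(- \frac{1}{20381}\right) = 31653 \left(- \frac{1}{20381}\right) = - \frac{31653}{20381}$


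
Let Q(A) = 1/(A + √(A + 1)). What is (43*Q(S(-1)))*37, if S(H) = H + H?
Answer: -3182/5 - 1591*I/5 ≈ -636.4 - 318.2*I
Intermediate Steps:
S(H) = 2*H
Q(A) = 1/(A + √(1 + A))
(43*Q(S(-1)))*37 = (43/(2*(-1) + √(1 + 2*(-1))))*37 = (43/(-2 + √(1 - 2)))*37 = (43/(-2 + √(-1)))*37 = (43/(-2 + I))*37 = (43*((-2 - I)/5))*37 = (43*(-2 - I)/5)*37 = 1591*(-2 - I)/5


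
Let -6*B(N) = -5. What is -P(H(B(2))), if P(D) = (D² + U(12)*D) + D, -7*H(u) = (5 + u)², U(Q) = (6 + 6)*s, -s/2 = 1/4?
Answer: -62125/1296 ≈ -47.936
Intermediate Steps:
s = -½ (s = -2/4 = -2*¼ = -½ ≈ -0.50000)
B(N) = ⅚ (B(N) = -⅙*(-5) = ⅚)
U(Q) = -6 (U(Q) = (6 + 6)*(-½) = 12*(-½) = -6)
H(u) = -(5 + u)²/7
P(D) = D² - 5*D (P(D) = (D² - 6*D) + D = D² - 5*D)
-P(H(B(2))) = -(-(5 + ⅚)²/7)*(-5 - (5 + ⅚)²/7) = -(-(35/6)²/7)*(-5 - (35/6)²/7) = -(-⅐*1225/36)*(-5 - ⅐*1225/36) = -(-175)*(-5 - 175/36)/36 = -(-175)*(-355)/(36*36) = -1*62125/1296 = -62125/1296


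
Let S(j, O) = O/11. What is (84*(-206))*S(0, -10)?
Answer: 173040/11 ≈ 15731.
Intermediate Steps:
S(j, O) = O/11 (S(j, O) = O*(1/11) = O/11)
(84*(-206))*S(0, -10) = (84*(-206))*((1/11)*(-10)) = -17304*(-10/11) = 173040/11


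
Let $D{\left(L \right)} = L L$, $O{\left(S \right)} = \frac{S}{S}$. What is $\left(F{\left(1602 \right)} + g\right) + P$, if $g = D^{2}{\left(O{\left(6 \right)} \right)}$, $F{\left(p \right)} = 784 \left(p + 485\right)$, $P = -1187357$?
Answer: $448852$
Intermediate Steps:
$O{\left(S \right)} = 1$
$D{\left(L \right)} = L^{2}$
$F{\left(p \right)} = 380240 + 784 p$ ($F{\left(p \right)} = 784 \left(485 + p\right) = 380240 + 784 p$)
$g = 1$ ($g = \left(1^{2}\right)^{2} = 1^{2} = 1$)
$\left(F{\left(1602 \right)} + g\right) + P = \left(\left(380240 + 784 \cdot 1602\right) + 1\right) - 1187357 = \left(\left(380240 + 1255968\right) + 1\right) - 1187357 = \left(1636208 + 1\right) - 1187357 = 1636209 - 1187357 = 448852$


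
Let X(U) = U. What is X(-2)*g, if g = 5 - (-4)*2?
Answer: -26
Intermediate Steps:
g = 13 (g = 5 - 1*(-8) = 5 + 8 = 13)
X(-2)*g = -2*13 = -26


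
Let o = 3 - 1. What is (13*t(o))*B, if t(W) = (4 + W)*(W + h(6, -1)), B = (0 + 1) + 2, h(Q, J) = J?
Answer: 234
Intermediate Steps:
o = 2
B = 3 (B = 1 + 2 = 3)
t(W) = (-1 + W)*(4 + W) (t(W) = (4 + W)*(W - 1) = (4 + W)*(-1 + W) = (-1 + W)*(4 + W))
(13*t(o))*B = (13*(-4 + 2**2 + 3*2))*3 = (13*(-4 + 4 + 6))*3 = (13*6)*3 = 78*3 = 234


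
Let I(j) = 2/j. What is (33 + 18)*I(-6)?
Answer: -17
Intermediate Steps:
(33 + 18)*I(-6) = (33 + 18)*(2/(-6)) = 51*(2*(-⅙)) = 51*(-⅓) = -17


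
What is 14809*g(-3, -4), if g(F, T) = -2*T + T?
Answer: 59236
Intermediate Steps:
g(F, T) = -T
14809*g(-3, -4) = 14809*(-1*(-4)) = 14809*4 = 59236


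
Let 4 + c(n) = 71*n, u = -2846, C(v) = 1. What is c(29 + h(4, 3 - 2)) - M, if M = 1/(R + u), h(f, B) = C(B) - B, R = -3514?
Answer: 13069801/6360 ≈ 2055.0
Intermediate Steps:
h(f, B) = 1 - B
M = -1/6360 (M = 1/(-3514 - 2846) = 1/(-6360) = -1/6360 ≈ -0.00015723)
c(n) = -4 + 71*n
c(29 + h(4, 3 - 2)) - M = (-4 + 71*(29 + (1 - (3 - 2)))) - 1*(-1/6360) = (-4 + 71*(29 + (1 - 1*1))) + 1/6360 = (-4 + 71*(29 + (1 - 1))) + 1/6360 = (-4 + 71*(29 + 0)) + 1/6360 = (-4 + 71*29) + 1/6360 = (-4 + 2059) + 1/6360 = 2055 + 1/6360 = 13069801/6360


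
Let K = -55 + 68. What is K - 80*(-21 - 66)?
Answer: 6973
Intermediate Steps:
K = 13
K - 80*(-21 - 66) = 13 - 80*(-21 - 66) = 13 - 80*(-87) = 13 + 6960 = 6973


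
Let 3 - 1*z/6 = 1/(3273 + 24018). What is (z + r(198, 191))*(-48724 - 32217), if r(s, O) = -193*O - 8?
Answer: 27135611330163/9097 ≈ 2.9829e+9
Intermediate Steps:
r(s, O) = -8 - 193*O
z = 163744/9097 (z = 18 - 6/(3273 + 24018) = 18 - 6/27291 = 18 - 6*1/27291 = 18 - 2/9097 = 163744/9097 ≈ 18.000)
(z + r(198, 191))*(-48724 - 32217) = (163744/9097 + (-8 - 193*191))*(-48724 - 32217) = (163744/9097 + (-8 - 36863))*(-80941) = (163744/9097 - 36871)*(-80941) = -335251743/9097*(-80941) = 27135611330163/9097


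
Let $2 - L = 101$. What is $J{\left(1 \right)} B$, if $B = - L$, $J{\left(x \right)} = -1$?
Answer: $-99$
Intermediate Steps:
$L = -99$ ($L = 2 - 101 = -99$)
$B = 99$ ($B = \left(-1\right) \left(-99\right) = 99$)
$J{\left(1 \right)} B = \left(-1\right) 99 = -99$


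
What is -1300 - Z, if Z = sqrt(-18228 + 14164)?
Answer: -1300 - 4*I*sqrt(254) ≈ -1300.0 - 63.75*I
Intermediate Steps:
Z = 4*I*sqrt(254) (Z = sqrt(-4064) = 4*I*sqrt(254) ≈ 63.75*I)
-1300 - Z = -1300 - 4*I*sqrt(254)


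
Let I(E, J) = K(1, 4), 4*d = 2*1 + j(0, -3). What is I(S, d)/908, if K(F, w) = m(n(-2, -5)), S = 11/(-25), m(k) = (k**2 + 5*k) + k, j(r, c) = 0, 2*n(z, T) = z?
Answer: -5/908 ≈ -0.0055066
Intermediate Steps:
n(z, T) = z/2
m(k) = k**2 + 6*k
S = -11/25 (S = 11*(-1/25) = -11/25 ≈ -0.44000)
K(F, w) = -5 (K(F, w) = ((1/2)*(-2))*(6 + (1/2)*(-2)) = -(6 - 1) = -1*5 = -5)
d = 1/2 (d = (2*1 + 0)/4 = (2 + 0)/4 = (1/4)*2 = 1/2 ≈ 0.50000)
I(E, J) = -5
I(S, d)/908 = -5/908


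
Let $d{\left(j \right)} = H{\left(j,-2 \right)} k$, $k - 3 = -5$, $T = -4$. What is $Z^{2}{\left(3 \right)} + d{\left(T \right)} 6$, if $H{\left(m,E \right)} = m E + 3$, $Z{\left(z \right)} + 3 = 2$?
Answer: $-131$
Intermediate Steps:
$k = -2$ ($k = 3 - 5 = -2$)
$Z{\left(z \right)} = -1$ ($Z{\left(z \right)} = -3 + 2 = -1$)
$H{\left(m,E \right)} = 3 + E m$ ($H{\left(m,E \right)} = E m + 3 = 3 + E m$)
$d{\left(j \right)} = -6 + 4 j$ ($d{\left(j \right)} = \left(3 - 2 j\right) \left(-2\right) = -6 + 4 j$)
$Z^{2}{\left(3 \right)} + d{\left(T \right)} 6 = \left(-1\right)^{2} + \left(-6 + 4 \left(-4\right)\right) 6 = 1 + \left(-6 - 16\right) 6 = 1 - 132 = -131$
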